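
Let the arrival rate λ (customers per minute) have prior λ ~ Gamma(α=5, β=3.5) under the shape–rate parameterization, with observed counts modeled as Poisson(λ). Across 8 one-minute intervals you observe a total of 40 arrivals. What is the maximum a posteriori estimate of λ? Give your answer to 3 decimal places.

λ̂_MAP = 3.826

Σxᵢ = 40, n = 8.
Posterior ∝ λ^4e^(−3.5λ) · λ^40e^(−8λ) = λ^44e^(−11.5λ), i.e. Gamma(shape=45, rate=11.5).
The mode of a Gamma(a, b) with a ≥ 1 (shape–rate) is (a−1)/b = 44/11.5 ≈ 3.826.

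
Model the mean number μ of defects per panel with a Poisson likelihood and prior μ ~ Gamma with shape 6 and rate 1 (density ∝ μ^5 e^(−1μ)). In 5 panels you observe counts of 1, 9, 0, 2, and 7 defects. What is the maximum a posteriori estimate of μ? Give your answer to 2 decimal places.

Σxᵢ = 1+9+0+2+7 = 19, with n = 5.
Posterior ∝ μ^5e^(−1μ) · μ^19e^(−5μ) = μ^24e^(−6μ), i.e. Gamma(shape=25, rate=6).
The mode of a Gamma(a, b) with a ≥ 1 (shape–rate) is (a−1)/b = 24/6 ≈ 4.00.

μ̂_MAP = 4.00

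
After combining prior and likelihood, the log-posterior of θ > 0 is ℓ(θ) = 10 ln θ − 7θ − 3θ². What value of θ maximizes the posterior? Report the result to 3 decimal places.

θ̂_MAP = 0.833

ℓ'(θ) = 10/θ − 7 − 6θ. Setting this to zero and multiplying by θ: 6θ² + 7θ − 10 = 0.
θ = (−7 + √(7² + 4·6·10)) / (2·6) = (−7 + √289) / 12 = (−7 + 17)/12 = 5/6.
ℓ''(θ) = −10/θ² − 6 < 0, confirming a maximum.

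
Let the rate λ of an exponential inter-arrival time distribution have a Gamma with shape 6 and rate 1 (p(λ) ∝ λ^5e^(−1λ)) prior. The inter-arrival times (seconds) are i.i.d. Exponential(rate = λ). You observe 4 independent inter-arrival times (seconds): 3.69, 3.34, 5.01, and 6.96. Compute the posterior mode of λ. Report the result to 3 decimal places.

The Exponential(rate=λ) likelihood is ∝ λ^n e^(−λΣtᵢ). Here n = 4 and Σtᵢ = 3.69 + 3.34 + 5.01 + 6.96 = 19.
Posterior ∝ λ^5e^(−1λ) · λ^4e^(−19λ) = λ^9e^(−20λ), i.e. Gamma(10, 20).
Mode = (a−1)/b = 9/20 ≈ 0.450.

λ̂_MAP = 0.450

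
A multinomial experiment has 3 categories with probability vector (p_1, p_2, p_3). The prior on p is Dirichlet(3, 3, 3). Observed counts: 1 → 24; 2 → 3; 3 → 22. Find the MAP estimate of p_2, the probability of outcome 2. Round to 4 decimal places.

MAP estimate: 0.0909

The posterior is Dirichlet(αᵢ + nᵢ) = Dirichlet(27, 6, 25).
For a Dirichlet(a₁,…,a_K) with all aᵢ > 1, the mode has j-th component (aⱼ − 1)/(Σaᵢ − K).
Here Σaᵢ = 58 and K = 3, so p_2 = (6 − 1)/(58 − 3) = 5/55 ≈ 0.0909.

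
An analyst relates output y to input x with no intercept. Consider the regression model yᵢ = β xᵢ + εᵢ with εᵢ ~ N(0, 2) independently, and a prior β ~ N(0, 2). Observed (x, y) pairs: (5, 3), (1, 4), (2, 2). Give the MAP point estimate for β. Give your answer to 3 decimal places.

β̂_MAP = 0.742

log p(β | y) = −Σ(yᵢ − βxᵢ)²/(2·2) − β²/(2·2) + const.
Setting the derivative to zero: Σxᵢ(yᵢ − βxᵢ)/2 − β/2 = 0, so β = Σxᵢyᵢ / (Σxᵢ² + σ²/τ²).
Σxᵢyᵢ = 5·3 + 1·4 + 2·2 = 23; Σxᵢ² = 30; σ²/τ² = 1.
β̂_MAP = 23 / (30 + 1) = 23/31 ≈ 0.742.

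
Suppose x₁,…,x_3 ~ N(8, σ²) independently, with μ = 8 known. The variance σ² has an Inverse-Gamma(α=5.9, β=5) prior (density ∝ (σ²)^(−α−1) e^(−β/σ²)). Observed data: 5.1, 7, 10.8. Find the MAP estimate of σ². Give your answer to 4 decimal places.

σ̂²_MAP = 1.6220

Sum of squared deviations about the known mean: SS = (5.1−8)² + (7−8)² + (10.8−8)² = 17.25.
The Normal likelihood contributes (σ²)^(−n/2) exp(−SS/(2σ²)), so the posterior is Inverse-Gamma(α + n/2, β + SS/2) = Inverse-Gamma(7.4, 13.625).
The mode of Inverse-Gamma(a, b) is b/(a+1) = 13.625/8.4 ≈ 1.6220.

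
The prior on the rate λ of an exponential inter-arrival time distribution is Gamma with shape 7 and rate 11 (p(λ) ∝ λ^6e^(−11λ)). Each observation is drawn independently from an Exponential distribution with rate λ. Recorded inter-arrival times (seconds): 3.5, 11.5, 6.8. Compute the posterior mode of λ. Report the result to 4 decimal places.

λ̂_MAP = 0.2744

The Exponential(rate=λ) likelihood is ∝ λ^n e^(−λΣtᵢ). Here n = 3 and Σtᵢ = 3.5 + 11.5 + 6.8 = 21.8.
Posterior ∝ λ^6e^(−11λ) · λ^3e^(−21.8λ) = λ^9e^(−32.8λ), i.e. Gamma(10, 32.8).
Mode = (a−1)/b = 9/32.8 ≈ 0.2744.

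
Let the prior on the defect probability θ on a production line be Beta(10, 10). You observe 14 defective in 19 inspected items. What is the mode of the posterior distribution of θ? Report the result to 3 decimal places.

θ̂_MAP = 0.622

Prior: Beta(10, 10).
Data: 14 successes in 19 trials. The binomial likelihood contributes θ^14(1−θ)^5, so the posterior is Beta(10+14, 10+5) = Beta(24, 15).
For Beta(a, b) with a, b > 1 the mode is (a−1)/(a+b−2) = 23/37 ≈ 0.622.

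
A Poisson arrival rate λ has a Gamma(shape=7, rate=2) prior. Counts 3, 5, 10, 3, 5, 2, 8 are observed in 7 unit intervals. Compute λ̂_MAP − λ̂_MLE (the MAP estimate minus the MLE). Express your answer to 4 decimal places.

MAP − MLE = -0.4762

Σxᵢ = 36. Posterior is Gamma(43, 9); MAP = (43−1)/9 = 42/9 ≈ 4.66667.
MLE = x̄ = 36/7 ≈ 5.14286.
Difference = 42/9 − 36/7 = -10/21 ≈ -0.4762.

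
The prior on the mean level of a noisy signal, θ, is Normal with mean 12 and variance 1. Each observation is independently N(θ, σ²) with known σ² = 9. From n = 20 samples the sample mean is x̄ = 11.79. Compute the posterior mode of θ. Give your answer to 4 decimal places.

n = 20, x̄ = 11.79.
For a Normal prior and Normal likelihood with known variance, the posterior is Normal; its mode equals its mean, the precision-weighted average.
Prior precision 1/σ₀² = 1/1 = 1; data precision n/σ² = 20/9.
θ̂ = (1·12 + (20/9)·11.79) / (1 + 20/9) = 38.2/(29/9) = 1719/145 ≈ 11.8552.

θ̂_MAP = 11.8552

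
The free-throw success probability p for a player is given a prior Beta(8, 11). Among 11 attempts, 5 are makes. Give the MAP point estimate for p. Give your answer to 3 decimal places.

Prior: Beta(8, 11).
Data: 5 successes in 11 trials. The binomial likelihood contributes p^5(1−p)^6, so the posterior is Beta(8+5, 11+6) = Beta(13, 17).
For Beta(a, b) with a, b > 1 the mode is (a−1)/(a+b−2) = 12/28 ≈ 0.429.

p̂_MAP = 0.429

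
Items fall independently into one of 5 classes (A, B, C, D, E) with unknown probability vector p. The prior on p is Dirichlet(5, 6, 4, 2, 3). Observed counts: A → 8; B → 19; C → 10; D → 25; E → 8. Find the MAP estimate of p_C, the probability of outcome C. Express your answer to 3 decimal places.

MAP estimate of p_C = 0.153

The posterior is Dirichlet(αᵢ + nᵢ) = Dirichlet(13, 25, 14, 27, 11).
For a Dirichlet(a₁,…,a_K) with all aᵢ > 1, the mode has j-th component (aⱼ − 1)/(Σaᵢ − K).
Here Σaᵢ = 90 and K = 5, so p_C = (14 − 1)/(90 − 5) = 13/85 ≈ 0.153.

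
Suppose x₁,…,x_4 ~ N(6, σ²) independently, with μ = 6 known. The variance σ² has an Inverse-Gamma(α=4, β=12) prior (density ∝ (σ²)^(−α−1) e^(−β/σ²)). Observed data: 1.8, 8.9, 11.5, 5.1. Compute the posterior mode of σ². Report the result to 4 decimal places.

Sum of squared deviations about the known mean: SS = (1.8−6)² + (8.9−6)² + (11.5−6)² + (5.1−6)² = 57.11.
The Normal likelihood contributes (σ²)^(−n/2) exp(−SS/(2σ²)), so the posterior is Inverse-Gamma(α + n/2, β + SS/2) = Inverse-Gamma(6, 40.555).
The mode of Inverse-Gamma(a, b) is b/(a+1) = 40.555/7 ≈ 5.7936.

σ̂²_MAP = 5.7936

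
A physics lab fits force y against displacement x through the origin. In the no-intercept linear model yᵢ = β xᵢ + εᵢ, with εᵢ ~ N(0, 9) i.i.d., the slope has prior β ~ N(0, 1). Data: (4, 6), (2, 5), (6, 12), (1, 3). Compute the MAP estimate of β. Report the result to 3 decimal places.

β̂_MAP = 1.652

log p(β | y) = −Σ(yᵢ − βxᵢ)²/(2·9) − β²/(2·1) + const.
Setting the derivative to zero: Σxᵢ(yᵢ − βxᵢ)/9 − β/1 = 0, so β = Σxᵢyᵢ / (Σxᵢ² + σ²/τ²).
Σxᵢyᵢ = 4·6 + 2·5 + 6·12 + 1·3 = 109; Σxᵢ² = 57; σ²/τ² = 9.
β̂_MAP = 109 / (57 + 9) = 109/66 ≈ 1.652.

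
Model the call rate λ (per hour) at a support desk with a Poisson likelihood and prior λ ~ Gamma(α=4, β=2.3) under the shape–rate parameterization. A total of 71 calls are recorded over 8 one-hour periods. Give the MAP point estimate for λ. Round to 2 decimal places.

Σxᵢ = 71, n = 8.
Posterior ∝ λ^3e^(−2.3λ) · λ^71e^(−8λ) = λ^74e^(−10.3λ), i.e. Gamma(shape=75, rate=10.3).
The mode of a Gamma(a, b) with a ≥ 1 (shape–rate) is (a−1)/b = 74/10.3 ≈ 7.18.

λ̂_MAP = 7.18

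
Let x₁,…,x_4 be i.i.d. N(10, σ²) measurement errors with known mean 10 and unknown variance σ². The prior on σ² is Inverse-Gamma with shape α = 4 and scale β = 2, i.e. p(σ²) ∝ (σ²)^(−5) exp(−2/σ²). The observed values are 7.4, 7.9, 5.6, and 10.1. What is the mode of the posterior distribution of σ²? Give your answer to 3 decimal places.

Sum of squared deviations about the known mean: SS = (7.4−10)² + (7.9−10)² + (5.6−10)² + (10.1−10)² = 30.54.
The Normal likelihood contributes (σ²)^(−n/2) exp(−SS/(2σ²)), so the posterior is Inverse-Gamma(α + n/2, β + SS/2) = Inverse-Gamma(6, 17.27).
The mode of Inverse-Gamma(a, b) is b/(a+1) = 17.27/7 ≈ 2.467.

σ̂²_MAP = 2.467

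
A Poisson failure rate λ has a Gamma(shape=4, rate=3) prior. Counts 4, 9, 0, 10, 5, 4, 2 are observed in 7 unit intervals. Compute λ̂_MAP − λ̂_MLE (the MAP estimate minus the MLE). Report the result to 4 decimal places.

Σxᵢ = 34. Posterior is Gamma(38, 10); MAP = (38−1)/10 = 37/10 ≈ 3.70000.
MLE = x̄ = 34/7 ≈ 4.85714.
Difference = 37/10 − 34/7 = -81/70 ≈ -1.1571.

MAP − MLE = -1.1571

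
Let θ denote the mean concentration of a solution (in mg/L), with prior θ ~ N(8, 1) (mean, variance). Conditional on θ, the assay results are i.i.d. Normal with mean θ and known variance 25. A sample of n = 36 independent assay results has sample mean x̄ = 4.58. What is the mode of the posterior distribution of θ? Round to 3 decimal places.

θ̂_MAP = 5.982

n = 36, x̄ = 4.58.
For a Normal prior and Normal likelihood with known variance, the posterior is Normal; its mode equals its mean, the precision-weighted average.
Prior precision 1/σ₀² = 1/1 = 1; data precision n/σ² = 36/25 = 1.44.
θ̂ = (1·8 + 1.44·4.58) / (1 + 1.44) = 14.5952/2.44 = 9122/1525 ≈ 5.982.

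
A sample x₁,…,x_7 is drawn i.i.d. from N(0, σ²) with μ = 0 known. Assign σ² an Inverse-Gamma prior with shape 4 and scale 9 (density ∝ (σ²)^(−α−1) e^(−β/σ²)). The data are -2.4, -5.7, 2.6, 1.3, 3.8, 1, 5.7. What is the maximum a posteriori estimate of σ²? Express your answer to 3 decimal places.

Sum of squared deviations about the known mean: SS = (-2.4−0)² + (-5.7−0)² + (2.6−0)² + (1.3−0)² + (3.8−0)² + (1−0)² + (5.7−0)² = 94.63.
The Normal likelihood contributes (σ²)^(−n/2) exp(−SS/(2σ²)), so the posterior is Inverse-Gamma(α + n/2, β + SS/2) = Inverse-Gamma(7.5, 56.315).
The mode of Inverse-Gamma(a, b) is b/(a+1) = 56.315/8.5 ≈ 6.625.

σ̂²_MAP = 6.625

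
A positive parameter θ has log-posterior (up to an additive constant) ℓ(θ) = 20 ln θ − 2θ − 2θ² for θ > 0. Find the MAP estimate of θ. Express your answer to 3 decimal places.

ℓ'(θ) = 20/θ − 2 − 4θ. Setting this to zero and multiplying by θ: 4θ² + 2θ − 20 = 0.
θ = (−2 + √(2² + 4·4·20)) / (2·4) = (−2 + √324) / 8 = (−2 + 18)/8 = 2.
ℓ''(θ) = −20/θ² − 4 < 0, confirming a maximum.

θ̂_MAP = 2.000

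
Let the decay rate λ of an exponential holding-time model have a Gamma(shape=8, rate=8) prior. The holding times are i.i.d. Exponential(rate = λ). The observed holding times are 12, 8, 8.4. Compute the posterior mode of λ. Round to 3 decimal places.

The Exponential(rate=λ) likelihood is ∝ λ^n e^(−λΣtᵢ). Here n = 3 and Σtᵢ = 12 + 8 + 8.4 = 28.4.
Posterior ∝ λ^7e^(−8λ) · λ^3e^(−28.4λ) = λ^10e^(−36.4λ), i.e. Gamma(11, 36.4).
Mode = (a−1)/b = 10/36.4 ≈ 0.275.

λ̂_MAP = 0.275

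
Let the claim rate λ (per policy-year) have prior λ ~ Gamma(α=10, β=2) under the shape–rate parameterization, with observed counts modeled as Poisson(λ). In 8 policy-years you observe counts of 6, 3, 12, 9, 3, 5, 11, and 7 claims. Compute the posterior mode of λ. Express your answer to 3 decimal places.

λ̂_MAP = 6.500

Σxᵢ = 6+3+12+9+3+5+11+7 = 56, with n = 8.
Posterior ∝ λ^9e^(−2λ) · λ^56e^(−8λ) = λ^65e^(−10λ), i.e. Gamma(shape=66, rate=10).
The mode of a Gamma(a, b) with a ≥ 1 (shape–rate) is (a−1)/b = 65/10 ≈ 6.500.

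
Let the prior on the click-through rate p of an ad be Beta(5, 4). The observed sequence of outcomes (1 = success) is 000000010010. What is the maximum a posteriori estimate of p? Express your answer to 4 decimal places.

p̂_MAP = 0.3158

Prior: Beta(5, 4).
Data: 2 successes in 12 trials (from the sequence). The binomial likelihood contributes p^2(1−p)^10, so the posterior is Beta(5+2, 4+10) = Beta(7, 14).
For Beta(a, b) with a, b > 1 the mode is (a−1)/(a+b−2) = 6/19 ≈ 0.3158.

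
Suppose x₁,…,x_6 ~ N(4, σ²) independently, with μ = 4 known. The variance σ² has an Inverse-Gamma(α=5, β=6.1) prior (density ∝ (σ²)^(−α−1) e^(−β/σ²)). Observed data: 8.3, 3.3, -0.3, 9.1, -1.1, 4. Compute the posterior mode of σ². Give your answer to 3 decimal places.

Sum of squared deviations about the known mean: SS = (8.3−4)² + (3.3−4)² + (-0.3−4)² + (9.1−4)² + (-1.1−4)² + (4−4)² = 89.49.
The Normal likelihood contributes (σ²)^(−n/2) exp(−SS/(2σ²)), so the posterior is Inverse-Gamma(α + n/2, β + SS/2) = Inverse-Gamma(8, 50.845).
The mode of Inverse-Gamma(a, b) is b/(a+1) = 50.845/9 ≈ 5.649.

σ̂²_MAP = 5.649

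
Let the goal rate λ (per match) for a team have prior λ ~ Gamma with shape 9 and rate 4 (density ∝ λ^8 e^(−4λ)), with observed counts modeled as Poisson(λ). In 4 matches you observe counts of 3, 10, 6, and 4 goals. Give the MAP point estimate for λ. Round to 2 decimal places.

Σxᵢ = 3+10+6+4 = 23, with n = 4.
Posterior ∝ λ^8e^(−4λ) · λ^23e^(−4λ) = λ^31e^(−8λ), i.e. Gamma(shape=32, rate=8).
The mode of a Gamma(a, b) with a ≥ 1 (shape–rate) is (a−1)/b = 31/8 ≈ 3.88.

λ̂_MAP = 3.88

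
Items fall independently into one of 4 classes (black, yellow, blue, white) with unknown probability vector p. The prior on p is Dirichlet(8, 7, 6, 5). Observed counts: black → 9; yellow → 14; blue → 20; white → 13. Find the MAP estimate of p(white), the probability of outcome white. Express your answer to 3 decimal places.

The posterior is Dirichlet(αᵢ + nᵢ) = Dirichlet(17, 21, 26, 18).
For a Dirichlet(a₁,…,a_K) with all aᵢ > 1, the mode has j-th component (aⱼ − 1)/(Σaᵢ − K).
Here Σaᵢ = 82 and K = 4, so p(white) = (18 − 1)/(82 − 4) = 17/78 ≈ 0.218.

MAP estimate of p(white) = 0.218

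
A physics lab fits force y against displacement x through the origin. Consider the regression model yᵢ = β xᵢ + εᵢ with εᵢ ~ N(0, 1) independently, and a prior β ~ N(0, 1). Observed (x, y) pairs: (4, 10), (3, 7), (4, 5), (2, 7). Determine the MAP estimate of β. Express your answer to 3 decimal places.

β̂_MAP = 2.065

log p(β | y) = −Σ(yᵢ − βxᵢ)²/(2·1) − β²/(2·1) + const.
Setting the derivative to zero: Σxᵢ(yᵢ − βxᵢ)/1 − β/1 = 0, so β = Σxᵢyᵢ / (Σxᵢ² + σ²/τ²).
Σxᵢyᵢ = 4·10 + 3·7 + 4·5 + 2·7 = 95; Σxᵢ² = 45; σ²/τ² = 1.
β̂_MAP = 95 / (45 + 1) = 95/46 ≈ 2.065.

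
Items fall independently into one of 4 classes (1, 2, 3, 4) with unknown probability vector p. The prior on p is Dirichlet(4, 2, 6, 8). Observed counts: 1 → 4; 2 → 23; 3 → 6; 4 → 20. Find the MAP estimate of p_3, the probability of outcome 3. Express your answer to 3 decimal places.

MAP estimate: 0.159

The posterior is Dirichlet(αᵢ + nᵢ) = Dirichlet(8, 25, 12, 28).
For a Dirichlet(a₁,…,a_K) with all aᵢ > 1, the mode has j-th component (aⱼ − 1)/(Σaᵢ − K).
Here Σaᵢ = 73 and K = 4, so p_3 = (12 − 1)/(73 − 4) = 11/69 ≈ 0.159.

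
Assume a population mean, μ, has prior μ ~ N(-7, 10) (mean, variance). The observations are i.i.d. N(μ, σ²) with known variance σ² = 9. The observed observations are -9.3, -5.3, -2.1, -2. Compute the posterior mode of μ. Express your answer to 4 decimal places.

μ̂_MAP = -5.1020

n = 4; x̄ = ((-9.3) + (-5.3) + (-2.1) + (-2))/4 = -18.7/4 = -4.675.
For a Normal prior and Normal likelihood with known variance, the posterior is Normal; its mode equals its mean, the precision-weighted average.
Prior precision 1/σ₀² = 1/10 = 0.1; data precision n/σ² = 4/9.
μ̂ = (0.1·(-7) + (4/9)·(-4.675)) / (0.1 + 4/9) = (-25/9)/(49/90) = -250/49 ≈ -5.1020.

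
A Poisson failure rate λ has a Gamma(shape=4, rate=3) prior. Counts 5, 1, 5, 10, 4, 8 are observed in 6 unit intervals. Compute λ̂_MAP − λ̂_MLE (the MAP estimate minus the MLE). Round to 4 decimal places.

Σxᵢ = 33. Posterior is Gamma(37, 9); MAP = (37−1)/9 = 36/9 ≈ 4.00000.
MLE = x̄ = 33/6 ≈ 5.50000.
Difference = 36/9 − 33/6 = -3/2 ≈ -1.5000.

MAP − MLE = -1.5000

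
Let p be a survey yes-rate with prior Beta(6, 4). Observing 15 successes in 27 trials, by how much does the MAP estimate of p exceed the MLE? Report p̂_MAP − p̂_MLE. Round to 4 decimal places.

MAP − MLE = 0.0159

Posterior is Beta(21, 16); MAP = (21−1)/(37−2) = 20/35 ≈ 0.57143.
MLE ignores the prior: p̂_MLE = k/n = 15/27 ≈ 0.55556.
Difference = 20/35 − 15/27 = 1/63 ≈ 0.0159.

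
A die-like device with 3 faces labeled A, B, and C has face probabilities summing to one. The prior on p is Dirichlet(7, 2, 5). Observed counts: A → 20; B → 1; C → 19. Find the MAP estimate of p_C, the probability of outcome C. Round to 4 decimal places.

MAP estimate of p_C = 0.4510

The posterior is Dirichlet(αᵢ + nᵢ) = Dirichlet(27, 3, 24).
For a Dirichlet(a₁,…,a_K) with all aᵢ > 1, the mode has j-th component (aⱼ − 1)/(Σaᵢ − K).
Here Σaᵢ = 54 and K = 3, so p_C = (24 − 1)/(54 − 3) = 23/51 ≈ 0.4510.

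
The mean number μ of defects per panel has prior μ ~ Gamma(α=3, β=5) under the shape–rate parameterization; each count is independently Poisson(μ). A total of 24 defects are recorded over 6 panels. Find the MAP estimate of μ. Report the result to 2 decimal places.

Σxᵢ = 24, n = 6.
Posterior ∝ μ^2e^(−5μ) · μ^24e^(−6μ) = μ^26e^(−11μ), i.e. Gamma(shape=27, rate=11).
The mode of a Gamma(a, b) with a ≥ 1 (shape–rate) is (a−1)/b = 26/11 ≈ 2.36.

μ̂_MAP = 2.36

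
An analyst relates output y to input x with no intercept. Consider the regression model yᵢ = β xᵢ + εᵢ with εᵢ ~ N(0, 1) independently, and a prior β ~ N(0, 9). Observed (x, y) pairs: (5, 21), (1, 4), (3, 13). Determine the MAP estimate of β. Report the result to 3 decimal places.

log p(β | y) = −Σ(yᵢ − βxᵢ)²/(2·1) − β²/(2·9) + const.
Setting the derivative to zero: Σxᵢ(yᵢ − βxᵢ)/1 − β/9 = 0, so β = Σxᵢyᵢ / (Σxᵢ² + σ²/τ²).
Σxᵢyᵢ = 5·21 + 1·4 + 3·13 = 148; Σxᵢ² = 35; σ²/τ² = 1/9.
β̂_MAP = 148 / (35 + 1/9) = 148/(316/9) = 333/79 ≈ 4.215.

β̂_MAP = 4.215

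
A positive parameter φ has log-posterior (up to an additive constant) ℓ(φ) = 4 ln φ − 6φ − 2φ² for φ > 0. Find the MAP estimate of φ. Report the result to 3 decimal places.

φ̂_MAP = 0.500

ℓ'(φ) = 4/φ − 6 − 4φ. Setting this to zero and multiplying by φ: 4φ² + 6φ − 4 = 0.
φ = (−6 + √(6² + 4·4·4)) / (2·4) = (−6 + √100) / 8 = (−6 + 10)/8 = 1/2.
ℓ''(φ) = −4/φ² − 4 < 0, confirming a maximum.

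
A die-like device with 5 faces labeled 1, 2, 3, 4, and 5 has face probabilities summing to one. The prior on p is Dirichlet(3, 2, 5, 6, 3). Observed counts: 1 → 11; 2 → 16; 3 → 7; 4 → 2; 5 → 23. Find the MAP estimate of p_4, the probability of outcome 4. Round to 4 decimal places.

MAP estimate: 0.0959

The posterior is Dirichlet(αᵢ + nᵢ) = Dirichlet(14, 18, 12, 8, 26).
For a Dirichlet(a₁,…,a_K) with all aᵢ > 1, the mode has j-th component (aⱼ − 1)/(Σaᵢ − K).
Here Σaᵢ = 78 and K = 5, so p_4 = (8 − 1)/(78 − 5) = 7/73 ≈ 0.0959.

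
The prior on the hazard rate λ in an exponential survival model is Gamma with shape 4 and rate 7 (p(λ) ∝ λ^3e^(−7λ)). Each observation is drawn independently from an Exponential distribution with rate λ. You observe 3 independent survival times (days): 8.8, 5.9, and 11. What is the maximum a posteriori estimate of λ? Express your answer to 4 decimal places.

The Exponential(rate=λ) likelihood is ∝ λ^n e^(−λΣtᵢ). Here n = 3 and Σtᵢ = 8.8 + 5.9 + 11 = 25.7.
Posterior ∝ λ^3e^(−7λ) · λ^3e^(−25.7λ) = λ^6e^(−32.7λ), i.e. Gamma(7, 32.7).
Mode = (a−1)/b = 6/32.7 ≈ 0.1835.

λ̂_MAP = 0.1835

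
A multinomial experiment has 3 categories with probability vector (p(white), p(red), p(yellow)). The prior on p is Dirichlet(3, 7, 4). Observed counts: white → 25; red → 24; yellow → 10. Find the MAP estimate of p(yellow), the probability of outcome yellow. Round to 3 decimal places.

The posterior is Dirichlet(αᵢ + nᵢ) = Dirichlet(28, 31, 14).
For a Dirichlet(a₁,…,a_K) with all aᵢ > 1, the mode has j-th component (aⱼ − 1)/(Σaᵢ − K).
Here Σaᵢ = 73 and K = 3, so p(yellow) = (14 − 1)/(73 − 3) = 13/70 ≈ 0.186.

MAP estimate of p(yellow) = 0.186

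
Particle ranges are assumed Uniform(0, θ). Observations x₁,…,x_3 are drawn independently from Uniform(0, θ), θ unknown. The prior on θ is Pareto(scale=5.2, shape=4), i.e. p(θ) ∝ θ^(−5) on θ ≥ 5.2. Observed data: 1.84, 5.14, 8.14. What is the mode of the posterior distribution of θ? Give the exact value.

θ̂_MAP = 8.14

The Uniform(0, θ) likelihood is θ^(−n) for θ ≥ max(xᵢ), zero otherwise. Here max(xᵢ) = 8.14.
Posterior ∝ θ^(−5) · θ^(−3) = θ^(−8) on θ ≥ max(5.2, 8.14) = 8.14.
This density is strictly decreasing in θ, so the posterior mode lies at the lower boundary of the support.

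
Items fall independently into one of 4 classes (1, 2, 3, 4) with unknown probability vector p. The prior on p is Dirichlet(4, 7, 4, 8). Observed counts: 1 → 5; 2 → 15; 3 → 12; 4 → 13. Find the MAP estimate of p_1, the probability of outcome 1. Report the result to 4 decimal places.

MAP estimate: 0.1250

The posterior is Dirichlet(αᵢ + nᵢ) = Dirichlet(9, 22, 16, 21).
For a Dirichlet(a₁,…,a_K) with all aᵢ > 1, the mode has j-th component (aⱼ − 1)/(Σaᵢ − K).
Here Σaᵢ = 68 and K = 4, so p_1 = (9 − 1)/(68 − 4) = 8/64 ≈ 0.1250.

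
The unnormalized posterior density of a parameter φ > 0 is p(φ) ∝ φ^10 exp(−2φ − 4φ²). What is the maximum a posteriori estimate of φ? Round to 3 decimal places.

ℓ'(φ) = 10/φ − 2 − 8φ. Setting this to zero and multiplying by φ: 8φ² + 2φ − 10 = 0.
φ = (−2 + √(2² + 4·8·10)) / (2·8) = (−2 + √324) / 16 = (−2 + 18)/16 = 1.
ℓ''(φ) = −10/φ² − 8 < 0, confirming a maximum.

φ̂_MAP = 1.000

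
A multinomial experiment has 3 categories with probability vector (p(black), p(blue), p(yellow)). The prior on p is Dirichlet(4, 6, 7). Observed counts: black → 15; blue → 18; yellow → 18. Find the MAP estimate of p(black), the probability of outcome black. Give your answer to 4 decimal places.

The posterior is Dirichlet(αᵢ + nᵢ) = Dirichlet(19, 24, 25).
For a Dirichlet(a₁,…,a_K) with all aᵢ > 1, the mode has j-th component (aⱼ − 1)/(Σaᵢ − K).
Here Σaᵢ = 68 and K = 3, so p(black) = (19 − 1)/(68 − 3) = 18/65 ≈ 0.2769.

MAP estimate of p(black) = 0.2769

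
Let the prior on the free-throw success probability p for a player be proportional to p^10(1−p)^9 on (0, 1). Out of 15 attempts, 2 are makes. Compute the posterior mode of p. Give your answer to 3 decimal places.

p̂_MAP = 0.353

The prior density ∝ p^10(1−p)^9 is the kernel of Beta(11, 10).
Data: 2 successes in 15 trials. The binomial likelihood contributes p^2(1−p)^13, so the posterior is Beta(11+2, 10+13) = Beta(13, 23).
For Beta(a, b) with a, b > 1 the mode is (a−1)/(a+b−2) = 12/34 ≈ 0.353.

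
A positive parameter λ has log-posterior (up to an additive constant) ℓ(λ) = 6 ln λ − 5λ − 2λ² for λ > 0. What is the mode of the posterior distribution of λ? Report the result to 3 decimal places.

λ̂_MAP = 0.750

ℓ'(λ) = 6/λ − 5 − 4λ. Setting this to zero and multiplying by λ: 4λ² + 5λ − 6 = 0.
λ = (−5 + √(5² + 4·4·6)) / (2·4) = (−5 + √121) / 8 = (−5 + 11)/8 = 3/4.
ℓ''(λ) = −6/λ² − 4 < 0, confirming a maximum.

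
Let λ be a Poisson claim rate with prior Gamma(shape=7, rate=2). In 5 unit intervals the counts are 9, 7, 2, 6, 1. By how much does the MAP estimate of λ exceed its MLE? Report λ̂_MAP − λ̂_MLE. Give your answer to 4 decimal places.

Σxᵢ = 25. Posterior is Gamma(32, 7); MAP = (32−1)/7 = 31/7 ≈ 4.42857.
MLE = x̄ = 25/5 ≈ 5.00000.
Difference = 31/7 − 25/5 = -4/7 ≈ -0.5714.

MAP − MLE = -0.5714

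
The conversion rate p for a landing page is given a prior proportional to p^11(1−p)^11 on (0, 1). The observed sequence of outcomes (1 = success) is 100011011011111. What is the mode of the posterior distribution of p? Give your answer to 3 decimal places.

The prior density ∝ p^11(1−p)^11 is the kernel of Beta(12, 12).
Data: 10 successes in 15 trials (from the sequence). The binomial likelihood contributes p^10(1−p)^5, so the posterior is Beta(12+10, 12+5) = Beta(22, 17).
For Beta(a, b) with a, b > 1 the mode is (a−1)/(a+b−2) = 21/37 ≈ 0.568.

p̂_MAP = 0.568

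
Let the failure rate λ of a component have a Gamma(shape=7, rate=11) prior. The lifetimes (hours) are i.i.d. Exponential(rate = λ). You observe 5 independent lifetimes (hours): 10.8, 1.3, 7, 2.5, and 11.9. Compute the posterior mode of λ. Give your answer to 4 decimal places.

λ̂_MAP = 0.2472

The Exponential(rate=λ) likelihood is ∝ λ^n e^(−λΣtᵢ). Here n = 5 and Σtᵢ = 10.8 + 1.3 + 7 + 2.5 + 11.9 = 33.5.
Posterior ∝ λ^6e^(−11λ) · λ^5e^(−33.5λ) = λ^11e^(−44.5λ), i.e. Gamma(12, 44.5).
Mode = (a−1)/b = 11/44.5 ≈ 0.2472.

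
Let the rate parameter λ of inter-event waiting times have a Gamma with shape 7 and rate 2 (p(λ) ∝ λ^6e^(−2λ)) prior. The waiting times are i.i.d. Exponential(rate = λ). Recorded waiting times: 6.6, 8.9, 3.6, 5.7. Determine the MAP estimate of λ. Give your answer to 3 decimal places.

The Exponential(rate=λ) likelihood is ∝ λ^n e^(−λΣtᵢ). Here n = 4 and Σtᵢ = 6.6 + 8.9 + 3.6 + 5.7 = 24.8.
Posterior ∝ λ^6e^(−2λ) · λ^4e^(−24.8λ) = λ^10e^(−26.8λ), i.e. Gamma(11, 26.8).
Mode = (a−1)/b = 10/26.8 ≈ 0.373.

λ̂_MAP = 0.373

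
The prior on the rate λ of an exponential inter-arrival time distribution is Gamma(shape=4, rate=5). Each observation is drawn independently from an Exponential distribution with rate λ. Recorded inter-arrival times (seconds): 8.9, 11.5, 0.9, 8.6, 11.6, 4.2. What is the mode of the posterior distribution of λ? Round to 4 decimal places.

λ̂_MAP = 0.1775

The Exponential(rate=λ) likelihood is ∝ λ^n e^(−λΣtᵢ). Here n = 6 and Σtᵢ = 8.9 + 11.5 + 0.9 + 8.6 + 11.6 + 4.2 = 45.7.
Posterior ∝ λ^3e^(−5λ) · λ^6e^(−45.7λ) = λ^9e^(−50.7λ), i.e. Gamma(10, 50.7).
Mode = (a−1)/b = 9/50.7 ≈ 0.1775.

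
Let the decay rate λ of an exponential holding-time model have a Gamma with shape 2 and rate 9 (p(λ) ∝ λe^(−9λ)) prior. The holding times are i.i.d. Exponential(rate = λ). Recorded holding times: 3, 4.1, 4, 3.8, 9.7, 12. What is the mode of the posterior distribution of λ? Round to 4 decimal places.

λ̂_MAP = 0.1535

The Exponential(rate=λ) likelihood is ∝ λ^n e^(−λΣtᵢ). Here n = 6 and Σtᵢ = 3 + 4.1 + 4 + 3.8 + 9.7 + 12 = 36.6.
Posterior ∝ λe^(−9λ) · λ^6e^(−36.6λ) = λ^7e^(−45.6λ), i.e. Gamma(8, 45.6).
Mode = (a−1)/b = 7/45.6 ≈ 0.1535.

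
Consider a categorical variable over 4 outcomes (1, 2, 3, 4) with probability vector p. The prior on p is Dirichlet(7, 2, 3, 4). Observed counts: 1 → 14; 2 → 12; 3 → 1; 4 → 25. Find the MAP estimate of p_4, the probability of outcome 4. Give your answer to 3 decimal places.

MAP estimate: 0.438

The posterior is Dirichlet(αᵢ + nᵢ) = Dirichlet(21, 14, 4, 29).
For a Dirichlet(a₁,…,a_K) with all aᵢ > 1, the mode has j-th component (aⱼ − 1)/(Σaᵢ − K).
Here Σaᵢ = 68 and K = 4, so p_4 = (29 − 1)/(68 − 4) = 28/64 ≈ 0.438.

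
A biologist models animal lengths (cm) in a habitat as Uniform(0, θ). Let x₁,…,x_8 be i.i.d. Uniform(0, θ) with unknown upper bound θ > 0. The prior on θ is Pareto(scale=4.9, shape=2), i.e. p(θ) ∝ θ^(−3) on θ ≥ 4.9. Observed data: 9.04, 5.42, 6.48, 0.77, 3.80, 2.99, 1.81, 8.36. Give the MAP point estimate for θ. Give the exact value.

The Uniform(0, θ) likelihood is θ^(−n) for θ ≥ max(xᵢ), zero otherwise. Here max(xᵢ) = 9.04.
Posterior ∝ θ^(−3) · θ^(−8) = θ^(−11) on θ ≥ max(4.9, 9.04) = 9.04.
This density is strictly decreasing in θ, so the posterior mode lies at the lower boundary of the support.

θ̂_MAP = 9.04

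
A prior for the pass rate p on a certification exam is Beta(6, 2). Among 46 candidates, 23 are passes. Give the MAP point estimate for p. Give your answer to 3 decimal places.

Prior: Beta(6, 2).
Data: 23 successes in 46 trials. The binomial likelihood contributes p^23(1−p)^23, so the posterior is Beta(6+23, 2+23) = Beta(29, 25).
For Beta(a, b) with a, b > 1 the mode is (a−1)/(a+b−2) = 28/52 ≈ 0.538.

p̂_MAP = 0.538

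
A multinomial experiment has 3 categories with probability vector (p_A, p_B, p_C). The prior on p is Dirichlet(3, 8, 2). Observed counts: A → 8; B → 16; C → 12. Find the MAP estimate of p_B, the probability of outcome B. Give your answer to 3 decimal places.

The posterior is Dirichlet(αᵢ + nᵢ) = Dirichlet(11, 24, 14).
For a Dirichlet(a₁,…,a_K) with all aᵢ > 1, the mode has j-th component (aⱼ − 1)/(Σaᵢ − K).
Here Σaᵢ = 49 and K = 3, so p_B = (24 − 1)/(49 − 3) = 23/46 ≈ 0.500.

MAP estimate of p_B = 0.500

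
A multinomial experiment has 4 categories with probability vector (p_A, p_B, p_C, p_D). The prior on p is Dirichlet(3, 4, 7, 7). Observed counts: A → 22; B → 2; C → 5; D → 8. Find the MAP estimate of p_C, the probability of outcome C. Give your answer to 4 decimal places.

The posterior is Dirichlet(αᵢ + nᵢ) = Dirichlet(25, 6, 12, 15).
For a Dirichlet(a₁,…,a_K) with all aᵢ > 1, the mode has j-th component (aⱼ − 1)/(Σaᵢ − K).
Here Σaᵢ = 58 and K = 4, so p_C = (12 − 1)/(58 − 4) = 11/54 ≈ 0.2037.

MAP estimate of p_C = 0.2037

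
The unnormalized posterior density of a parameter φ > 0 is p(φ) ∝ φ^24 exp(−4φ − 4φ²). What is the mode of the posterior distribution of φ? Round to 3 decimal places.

ℓ'(φ) = 24/φ − 4 − 8φ. Setting this to zero and multiplying by φ: 8φ² + 4φ − 24 = 0.
φ = (−4 + √(4² + 4·8·24)) / (2·8) = (−4 + √784) / 16 = (−4 + 28)/16 = 3/2.
ℓ''(φ) = −24/φ² − 8 < 0, confirming a maximum.

φ̂_MAP = 1.500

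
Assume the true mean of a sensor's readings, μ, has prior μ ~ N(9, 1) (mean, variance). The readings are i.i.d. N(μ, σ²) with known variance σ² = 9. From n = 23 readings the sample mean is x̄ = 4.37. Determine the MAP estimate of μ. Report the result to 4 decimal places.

μ̂_MAP = 5.6722

n = 23, x̄ = 4.37.
For a Normal prior and Normal likelihood with known variance, the posterior is Normal; its mode equals its mean, the precision-weighted average.
Prior precision 1/σ₀² = 1/1 = 1; data precision n/σ² = 23/9.
μ̂ = (1·9 + (23/9)·4.37) / (1 + 23/9) = (18151/900)/(32/9) = 5.6721875 ≈ 5.6722.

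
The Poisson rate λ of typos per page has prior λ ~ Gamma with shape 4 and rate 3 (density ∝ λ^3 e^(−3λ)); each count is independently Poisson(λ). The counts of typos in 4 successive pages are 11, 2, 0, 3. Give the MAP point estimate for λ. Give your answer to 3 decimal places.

λ̂_MAP = 2.714

Σxᵢ = 11+2+0+3 = 16, with n = 4.
Posterior ∝ λ^3e^(−3λ) · λ^16e^(−4λ) = λ^19e^(−7λ), i.e. Gamma(shape=20, rate=7).
The mode of a Gamma(a, b) with a ≥ 1 (shape–rate) is (a−1)/b = 19/7 ≈ 2.714.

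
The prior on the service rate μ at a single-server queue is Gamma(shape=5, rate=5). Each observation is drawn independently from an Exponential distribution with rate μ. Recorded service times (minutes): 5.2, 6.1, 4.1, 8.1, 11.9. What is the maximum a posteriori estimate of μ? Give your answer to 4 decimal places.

The Exponential(rate=μ) likelihood is ∝ μ^n e^(−μΣtᵢ). Here n = 5 and Σtᵢ = 5.2 + 6.1 + 4.1 + 8.1 + 11.9 = 35.4.
Posterior ∝ μ^4e^(−5μ) · μ^5e^(−35.4μ) = μ^9e^(−40.4μ), i.e. Gamma(10, 40.4).
Mode = (a−1)/b = 9/40.4 ≈ 0.2228.

μ̂_MAP = 0.2228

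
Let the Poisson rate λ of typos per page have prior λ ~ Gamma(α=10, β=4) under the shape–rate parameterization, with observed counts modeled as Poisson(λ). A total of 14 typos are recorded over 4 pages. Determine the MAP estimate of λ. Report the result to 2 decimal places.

Σxᵢ = 14, n = 4.
Posterior ∝ λ^9e^(−4λ) · λ^14e^(−4λ) = λ^23e^(−8λ), i.e. Gamma(shape=24, rate=8).
The mode of a Gamma(a, b) with a ≥ 1 (shape–rate) is (a−1)/b = 23/8 ≈ 2.88.

λ̂_MAP = 2.88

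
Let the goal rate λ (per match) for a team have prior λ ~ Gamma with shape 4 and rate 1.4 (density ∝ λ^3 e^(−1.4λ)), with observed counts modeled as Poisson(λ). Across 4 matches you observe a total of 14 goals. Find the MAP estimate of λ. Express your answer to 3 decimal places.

λ̂_MAP = 3.148

Σxᵢ = 14, n = 4.
Posterior ∝ λ^3e^(−1.4λ) · λ^14e^(−4λ) = λ^17e^(−5.4λ), i.e. Gamma(shape=18, rate=5.4).
The mode of a Gamma(a, b) with a ≥ 1 (shape–rate) is (a−1)/b = 17/5.4 ≈ 3.148.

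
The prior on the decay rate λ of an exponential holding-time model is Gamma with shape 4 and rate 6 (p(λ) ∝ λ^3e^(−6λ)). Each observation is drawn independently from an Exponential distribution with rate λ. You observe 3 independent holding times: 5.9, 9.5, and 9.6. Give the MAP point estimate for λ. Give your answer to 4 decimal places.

λ̂_MAP = 0.1935

The Exponential(rate=λ) likelihood is ∝ λ^n e^(−λΣtᵢ). Here n = 3 and Σtᵢ = 5.9 + 9.5 + 9.6 = 25.
Posterior ∝ λ^3e^(−6λ) · λ^3e^(−25λ) = λ^6e^(−31λ), i.e. Gamma(7, 31).
Mode = (a−1)/b = 6/31 ≈ 0.1935.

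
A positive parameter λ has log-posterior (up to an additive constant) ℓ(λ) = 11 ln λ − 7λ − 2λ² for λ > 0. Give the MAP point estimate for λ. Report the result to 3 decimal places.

λ̂_MAP = 1.000

ℓ'(λ) = 11/λ − 7 − 4λ. Setting this to zero and multiplying by λ: 4λ² + 7λ − 11 = 0.
λ = (−7 + √(7² + 4·4·11)) / (2·4) = (−7 + √225) / 8 = (−7 + 15)/8 = 1.
ℓ''(λ) = −11/λ² − 4 < 0, confirming a maximum.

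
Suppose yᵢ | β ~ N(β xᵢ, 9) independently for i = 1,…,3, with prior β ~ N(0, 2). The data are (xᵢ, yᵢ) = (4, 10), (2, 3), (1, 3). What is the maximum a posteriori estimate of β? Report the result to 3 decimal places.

β̂_MAP = 1.922

log p(β | y) = −Σ(yᵢ − βxᵢ)²/(2·9) − β²/(2·2) + const.
Setting the derivative to zero: Σxᵢ(yᵢ − βxᵢ)/9 − β/2 = 0, so β = Σxᵢyᵢ / (Σxᵢ² + σ²/τ²).
Σxᵢyᵢ = 4·10 + 2·3 + 1·3 = 49; Σxᵢ² = 21; σ²/τ² = 4.5.
β̂_MAP = 49 / (21 + 4.5) = 49/25.5 ≈ 1.922.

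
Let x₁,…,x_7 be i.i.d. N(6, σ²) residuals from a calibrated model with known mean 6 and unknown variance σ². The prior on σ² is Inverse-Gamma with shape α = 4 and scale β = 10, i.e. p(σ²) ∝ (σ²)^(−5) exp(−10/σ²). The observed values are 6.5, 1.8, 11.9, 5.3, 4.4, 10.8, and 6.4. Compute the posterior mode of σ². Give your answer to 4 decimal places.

Sum of squared deviations about the known mean: SS = (6.5−6)² + (1.8−6)² + (11.9−6)² + (5.3−6)² + (4.4−6)² + (10.8−6)² + (6.4−6)² = 78.95.
The Normal likelihood contributes (σ²)^(−n/2) exp(−SS/(2σ²)), so the posterior is Inverse-Gamma(α + n/2, β + SS/2) = Inverse-Gamma(7.5, 49.475).
The mode of Inverse-Gamma(a, b) is b/(a+1) = 49.475/8.5 ≈ 5.8206.

σ̂²_MAP = 5.8206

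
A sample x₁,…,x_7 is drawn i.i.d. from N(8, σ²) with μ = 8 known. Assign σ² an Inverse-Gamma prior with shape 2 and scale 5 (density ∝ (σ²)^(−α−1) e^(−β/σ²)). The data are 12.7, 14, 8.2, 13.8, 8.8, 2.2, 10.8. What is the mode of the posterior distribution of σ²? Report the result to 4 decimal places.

Sum of squared deviations about the known mean: SS = (12.7−8)² + (14−8)² + (8.2−8)² + (13.8−8)² + (8.8−8)² + (2.2−8)² + (10.8−8)² = 133.89.
The Normal likelihood contributes (σ²)^(−n/2) exp(−SS/(2σ²)), so the posterior is Inverse-Gamma(α + n/2, β + SS/2) = Inverse-Gamma(5.5, 71.945).
The mode of Inverse-Gamma(a, b) is b/(a+1) = 71.945/6.5 ≈ 11.0685.

σ̂²_MAP = 11.0685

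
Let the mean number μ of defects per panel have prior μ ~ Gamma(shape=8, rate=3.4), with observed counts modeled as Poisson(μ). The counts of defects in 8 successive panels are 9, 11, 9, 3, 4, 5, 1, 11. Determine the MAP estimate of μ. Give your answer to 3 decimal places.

μ̂_MAP = 5.263

Σxᵢ = 9+11+9+3+4+5+1+11 = 53, with n = 8.
Posterior ∝ μ^7e^(−3.4μ) · μ^53e^(−8μ) = μ^60e^(−11.4μ), i.e. Gamma(shape=61, rate=11.4).
The mode of a Gamma(a, b) with a ≥ 1 (shape–rate) is (a−1)/b = 60/11.4 ≈ 5.263.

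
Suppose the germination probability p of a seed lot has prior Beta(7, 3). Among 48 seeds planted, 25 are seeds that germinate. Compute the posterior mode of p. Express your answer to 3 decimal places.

Prior: Beta(7, 3).
Data: 25 successes in 48 trials. The binomial likelihood contributes p^25(1−p)^23, so the posterior is Beta(7+25, 3+23) = Beta(32, 26).
For Beta(a, b) with a, b > 1 the mode is (a−1)/(a+b−2) = 31/56 ≈ 0.554.

p̂_MAP = 0.554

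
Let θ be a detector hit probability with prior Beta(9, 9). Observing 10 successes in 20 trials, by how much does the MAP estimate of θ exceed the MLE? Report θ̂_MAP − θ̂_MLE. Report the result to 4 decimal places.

MAP − MLE = 0.0000

Posterior is Beta(19, 19); MAP = (19−1)/(38−2) = 18/36 ≈ 0.50000.
MLE ignores the prior: θ̂_MLE = k/n = 10/20 ≈ 0.50000.
Difference = 18/36 − 10/20 = 0 ≈ 0.0000.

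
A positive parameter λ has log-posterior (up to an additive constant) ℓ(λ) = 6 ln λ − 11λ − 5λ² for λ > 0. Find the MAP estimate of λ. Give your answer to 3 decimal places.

λ̂_MAP = 0.400

ℓ'(λ) = 6/λ − 11 − 10λ. Setting this to zero and multiplying by λ: 10λ² + 11λ − 6 = 0.
λ = (−11 + √(11² + 4·10·6)) / (2·10) = (−11 + √361) / 20 = (−11 + 19)/20 = 2/5.
ℓ''(λ) = −6/λ² − 10 < 0, confirming a maximum.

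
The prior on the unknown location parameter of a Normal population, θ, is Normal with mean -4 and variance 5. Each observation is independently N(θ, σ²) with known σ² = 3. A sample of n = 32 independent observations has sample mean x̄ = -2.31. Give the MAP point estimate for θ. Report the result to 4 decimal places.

n = 32, x̄ = -2.31.
For a Normal prior and Normal likelihood with known variance, the posterior is Normal; its mode equals its mean, the precision-weighted average.
Prior precision 1/σ₀² = 1/5 = 0.2; data precision n/σ² = 32/3.
θ̂ = (0.2·(-4) + (32/3)·(-2.31)) / (0.2 + 32/3) = (-25.44)/(163/15) = -1908/815 ≈ -2.3411.

θ̂_MAP = -2.3411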